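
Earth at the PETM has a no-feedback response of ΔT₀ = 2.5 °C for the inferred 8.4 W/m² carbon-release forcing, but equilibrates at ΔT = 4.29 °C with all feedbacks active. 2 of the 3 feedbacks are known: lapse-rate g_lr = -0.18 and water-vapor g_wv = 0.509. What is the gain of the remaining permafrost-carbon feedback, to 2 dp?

0.09

Amplification A = ΔT/ΔT₀ = 4.29/2.5 = 1.716.
Total gain g = 1 − 1/A = 1 − 1/1.716 = 0.4172.
Known gains sum to -0.18 + 0.509 = 0.329.
g_pf = 0.4172 − 0.329 = 0.09.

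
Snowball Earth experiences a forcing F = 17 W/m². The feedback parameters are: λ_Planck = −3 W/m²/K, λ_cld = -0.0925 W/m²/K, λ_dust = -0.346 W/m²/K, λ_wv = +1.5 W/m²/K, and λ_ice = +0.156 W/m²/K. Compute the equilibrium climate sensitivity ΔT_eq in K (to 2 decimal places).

9.54 K

Net feedback parameter λ = (−3) + (-0.0925) + (-0.346) + (+1.5) + (+0.156) = -1.7825 W/m²/K.
ΔT = −F/λ = −17/(-1.7825) = 9.54 K.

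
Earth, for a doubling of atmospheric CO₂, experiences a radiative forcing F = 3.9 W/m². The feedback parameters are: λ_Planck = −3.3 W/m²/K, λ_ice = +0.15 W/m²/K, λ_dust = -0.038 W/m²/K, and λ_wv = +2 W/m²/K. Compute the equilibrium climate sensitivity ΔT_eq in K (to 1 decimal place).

3.3 K

Net feedback parameter λ = (−3.3) + (+0.15) + (-0.038) + (+2) = -1.188 W/m²/K.
ΔT = −F/λ = −3.9/(-1.188) = 3.3 K.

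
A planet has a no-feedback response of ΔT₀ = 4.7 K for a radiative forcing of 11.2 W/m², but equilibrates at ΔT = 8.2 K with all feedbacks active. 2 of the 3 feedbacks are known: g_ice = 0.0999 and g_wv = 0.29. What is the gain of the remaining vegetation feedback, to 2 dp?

0.04

Amplification A = ΔT/ΔT₀ = 8.2/4.7 = 1.745.
Total gain g = 1 − 1/A = 1 − 1/1.745 = 0.4269.
Known gains sum to 0.0999 + 0.29 = 0.3899.
g_veg = 0.4269 − 0.3899 = 0.04.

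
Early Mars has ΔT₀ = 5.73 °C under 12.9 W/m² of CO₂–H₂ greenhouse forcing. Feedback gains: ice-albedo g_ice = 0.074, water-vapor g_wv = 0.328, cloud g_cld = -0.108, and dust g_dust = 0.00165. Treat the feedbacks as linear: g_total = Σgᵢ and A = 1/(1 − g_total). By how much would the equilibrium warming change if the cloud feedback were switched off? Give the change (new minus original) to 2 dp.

Original: g = 0.29565, ΔT = 5.73/(1−0.29565) = 8.1352 °C.
Without cloud: g' = 0.40365, ΔT' = 5.73/(1−0.40365) = 9.6085 °C.
Change = 9.6085 − 8.1352 = 1.47 °C.

1.47 °C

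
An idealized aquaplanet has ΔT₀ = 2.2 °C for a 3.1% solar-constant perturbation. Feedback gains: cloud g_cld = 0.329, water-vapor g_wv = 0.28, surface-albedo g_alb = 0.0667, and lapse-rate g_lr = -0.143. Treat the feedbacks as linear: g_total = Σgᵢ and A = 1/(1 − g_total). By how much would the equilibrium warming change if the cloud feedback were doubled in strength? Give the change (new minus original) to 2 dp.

Original: g = 0.5327, ΔT = 2.2/(1−0.5327) = 4.7079 °C.
With doubled cloud: g' = 0.8617, ΔT' = 2.2/(1−0.8617) = 15.9074 °C.
Change = 15.9074 − 4.7079 = 11.20 °C.

11.20 °C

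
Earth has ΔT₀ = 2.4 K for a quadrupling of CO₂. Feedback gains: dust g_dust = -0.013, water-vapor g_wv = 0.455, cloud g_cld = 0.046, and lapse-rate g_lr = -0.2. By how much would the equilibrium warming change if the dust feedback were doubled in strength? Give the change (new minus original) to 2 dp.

-0.06 K

Original: g = 0.288, ΔT = 2.4/(1−0.288) = 3.3708 K.
With doubled dust: g' = 0.275, ΔT' = 2.4/(1−0.275) = 3.3103 K.
Change = 3.3103 − 3.3708 = -0.06 K.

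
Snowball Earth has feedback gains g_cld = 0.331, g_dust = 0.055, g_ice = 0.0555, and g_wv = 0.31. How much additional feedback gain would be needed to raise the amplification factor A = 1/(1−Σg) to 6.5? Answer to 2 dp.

0.09

Current total gain = 0.7515.
Target gain for A = 6.5: g* = 1 − 1/6.5 = 0.8462.
Additional gain needed = 0.8462 − 0.7515 = 0.09.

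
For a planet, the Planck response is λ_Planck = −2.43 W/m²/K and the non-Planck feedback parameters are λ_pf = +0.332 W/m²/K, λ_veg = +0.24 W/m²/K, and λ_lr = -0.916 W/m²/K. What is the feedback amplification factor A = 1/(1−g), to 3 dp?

0.876

Convert to gains: g_pf = 0.332/2.43 = 0.1366; g_veg = 0.24/2.43 = 0.09877; g_lr = -0.916/2.43 = -0.377.
Total gain g = -0.14163.
A = 1/(1 + 0.14163) = 0.876.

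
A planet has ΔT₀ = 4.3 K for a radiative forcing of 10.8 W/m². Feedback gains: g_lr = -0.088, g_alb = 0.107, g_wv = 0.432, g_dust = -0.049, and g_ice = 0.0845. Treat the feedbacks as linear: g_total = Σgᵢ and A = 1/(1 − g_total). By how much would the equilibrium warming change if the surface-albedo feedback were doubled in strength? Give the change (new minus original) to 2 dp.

2.20 K

Original: g = 0.4865, ΔT = 4.3/(1−0.4865) = 8.3739 K.
With doubled surface-albedo: g' = 0.5935, ΔT' = 4.3/(1−0.5935) = 10.5781 K.
Change = 10.5781 − 8.3739 = 2.20 K.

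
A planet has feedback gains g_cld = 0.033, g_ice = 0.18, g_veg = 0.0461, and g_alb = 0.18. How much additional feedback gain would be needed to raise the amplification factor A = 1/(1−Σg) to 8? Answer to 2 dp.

0.44

Current total gain = 0.4391.
Target gain for A = 8: g* = 1 − 1/8 = 0.875.
Additional gain needed = 0.875 − 0.4391 = 0.44.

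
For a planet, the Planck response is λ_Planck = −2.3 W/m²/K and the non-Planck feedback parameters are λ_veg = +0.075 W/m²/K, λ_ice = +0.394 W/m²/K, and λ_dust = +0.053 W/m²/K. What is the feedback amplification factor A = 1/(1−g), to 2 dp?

Convert to gains: g_veg = 0.075/2.3 = 0.03261; g_ice = 0.394/2.3 = 0.1713; g_dust = 0.053/2.3 = 0.02304.
Total gain g = 0.22695.
A = 1/(1 − 0.22695) = 1.29.

1.29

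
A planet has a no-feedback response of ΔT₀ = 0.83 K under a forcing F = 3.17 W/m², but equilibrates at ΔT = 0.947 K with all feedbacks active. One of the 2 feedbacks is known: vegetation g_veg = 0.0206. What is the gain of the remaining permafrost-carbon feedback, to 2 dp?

Amplification A = ΔT/ΔT₀ = 0.947/0.83 = 1.141.
Total gain g = 1 − 1/A = 1 − 1/1.141 = 0.1236.
The known gain is 0.0206.
g_pf = 0.1236 − 0.0206 = 0.10.

0.10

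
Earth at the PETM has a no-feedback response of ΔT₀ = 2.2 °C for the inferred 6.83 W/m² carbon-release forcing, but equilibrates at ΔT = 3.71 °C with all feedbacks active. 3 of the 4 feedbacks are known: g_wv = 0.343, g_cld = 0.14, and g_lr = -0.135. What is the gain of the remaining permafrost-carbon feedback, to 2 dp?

0.06

Amplification A = ΔT/ΔT₀ = 3.71/2.2 = 1.686.
Total gain g = 1 − 1/A = 1 − 1/1.686 = 0.4069.
Known gains sum to 0.343 + 0.14 − 0.135 = 0.348.
g_pf = 0.4069 − 0.348 = 0.06.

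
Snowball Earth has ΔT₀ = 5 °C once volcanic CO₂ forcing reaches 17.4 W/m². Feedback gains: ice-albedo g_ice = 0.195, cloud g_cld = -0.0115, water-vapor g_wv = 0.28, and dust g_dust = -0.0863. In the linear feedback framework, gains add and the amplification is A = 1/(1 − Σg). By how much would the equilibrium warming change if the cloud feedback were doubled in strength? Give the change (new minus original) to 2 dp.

-0.15 °C

Original: g = 0.3772, ΔT = 5/(1−0.3772) = 8.0283 °C.
With doubled cloud: g' = 0.3657, ΔT' = 5/(1−0.3657) = 7.8827 °C.
Change = 7.8827 − 8.0283 = -0.15 °C.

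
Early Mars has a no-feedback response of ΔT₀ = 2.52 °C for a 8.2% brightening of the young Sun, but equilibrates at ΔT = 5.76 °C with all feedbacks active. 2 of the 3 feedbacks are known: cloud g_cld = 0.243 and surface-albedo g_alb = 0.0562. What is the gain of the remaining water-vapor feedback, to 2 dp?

0.26

Amplification A = ΔT/ΔT₀ = 5.76/2.52 = 2.286.
Total gain g = 1 − 1/A = 1 − 1/2.286 = 0.5626.
Known gains sum to 0.243 + 0.0562 = 0.2992.
g_wv = 0.5626 − 0.2992 = 0.26.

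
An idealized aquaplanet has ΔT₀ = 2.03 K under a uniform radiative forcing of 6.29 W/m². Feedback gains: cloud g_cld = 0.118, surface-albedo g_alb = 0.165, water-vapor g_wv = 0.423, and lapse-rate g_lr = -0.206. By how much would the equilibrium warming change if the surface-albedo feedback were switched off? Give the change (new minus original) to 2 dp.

Original: g = 0.5, ΔT = 2.03/(1−0.5) = 4.0600 K.
Without surface-albedo: g' = 0.335, ΔT' = 2.03/(1−0.335) = 3.0526 K.
Change = 3.0526 − 4.0600 = -1.01 K.

-1.01 K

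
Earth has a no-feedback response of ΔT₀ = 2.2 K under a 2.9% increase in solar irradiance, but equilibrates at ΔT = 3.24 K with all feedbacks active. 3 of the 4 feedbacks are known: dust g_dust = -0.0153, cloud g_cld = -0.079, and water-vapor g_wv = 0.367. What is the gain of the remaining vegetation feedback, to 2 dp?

Amplification A = ΔT/ΔT₀ = 3.24/2.2 = 1.473.
Total gain g = 1 − 1/A = 1 − 1/1.473 = 0.3211.
Known gains sum to -0.0153 − 0.079 + 0.367 = 0.2727.
g_veg = 0.3211 − 0.2727 = 0.05.

0.05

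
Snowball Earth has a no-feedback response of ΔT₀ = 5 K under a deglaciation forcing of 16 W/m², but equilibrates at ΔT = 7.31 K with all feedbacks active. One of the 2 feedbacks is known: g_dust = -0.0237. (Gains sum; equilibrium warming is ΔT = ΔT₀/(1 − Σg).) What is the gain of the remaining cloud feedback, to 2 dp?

0.34

Amplification A = ΔT/ΔT₀ = 7.31/5 = 1.462.
Total gain g = 1 − 1/A = 1 − 1/1.462 = 0.316.
The known gain is -0.0237.
g_cld = 0.316 + 0.0237 = 0.34.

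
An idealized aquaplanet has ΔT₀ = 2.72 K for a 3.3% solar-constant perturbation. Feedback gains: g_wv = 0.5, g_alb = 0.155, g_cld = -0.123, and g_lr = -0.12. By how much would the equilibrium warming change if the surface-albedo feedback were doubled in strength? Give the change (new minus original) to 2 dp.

Original: g = 0.412, ΔT = 2.72/(1−0.412) = 4.6259 K.
With doubled surface-albedo: g' = 0.567, ΔT' = 2.72/(1−0.567) = 6.2818 K.
Change = 6.2818 − 4.6259 = 1.66 K.

1.66 K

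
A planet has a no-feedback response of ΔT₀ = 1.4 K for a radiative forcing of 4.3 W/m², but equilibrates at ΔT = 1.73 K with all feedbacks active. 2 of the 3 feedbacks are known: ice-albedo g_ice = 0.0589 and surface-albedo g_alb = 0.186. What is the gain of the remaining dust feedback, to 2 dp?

-0.05

Amplification A = ΔT/ΔT₀ = 1.73/1.4 = 1.236.
Total gain g = 1 − 1/A = 1 − 1/1.236 = 0.1909.
Known gains sum to 0.0589 + 0.186 = 0.2449.
g_dust = 0.1909 − 0.2449 = -0.05.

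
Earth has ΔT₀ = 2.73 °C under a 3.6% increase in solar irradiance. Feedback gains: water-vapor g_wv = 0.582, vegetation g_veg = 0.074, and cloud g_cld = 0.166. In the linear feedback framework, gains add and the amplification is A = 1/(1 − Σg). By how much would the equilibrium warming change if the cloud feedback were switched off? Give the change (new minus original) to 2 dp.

Original: g = 0.822, ΔT = 2.73/(1−0.822) = 15.3371 °C.
Without cloud: g' = 0.656, ΔT' = 2.73/(1−0.656) = 7.9360 °C.
Change = 7.9360 − 15.3371 = -7.40 °C.

-7.40 °C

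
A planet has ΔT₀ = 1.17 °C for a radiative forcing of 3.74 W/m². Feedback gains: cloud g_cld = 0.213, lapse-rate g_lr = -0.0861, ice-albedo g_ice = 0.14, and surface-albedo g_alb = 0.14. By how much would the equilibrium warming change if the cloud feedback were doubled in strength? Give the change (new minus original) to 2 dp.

1.11 °C

Original: g = 0.4069, ΔT = 1.17/(1−0.4069) = 1.9727 °C.
With doubled cloud: g' = 0.6199, ΔT' = 1.17/(1−0.6199) = 3.0781 °C.
Change = 3.0781 − 1.9727 = 1.11 °C.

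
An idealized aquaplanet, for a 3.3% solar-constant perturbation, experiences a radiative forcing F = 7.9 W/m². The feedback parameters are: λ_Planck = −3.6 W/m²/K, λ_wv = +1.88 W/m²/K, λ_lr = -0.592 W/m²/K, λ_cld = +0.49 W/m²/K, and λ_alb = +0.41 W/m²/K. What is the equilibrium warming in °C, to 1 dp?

5.6 °C

Net feedback parameter λ = (−3.6) + (+1.88) + (-0.592) + (+0.49) + (+0.41) = -1.412 W/m²/K.
ΔT = −F/λ = −7.9/(-1.412) = 5.6 °C.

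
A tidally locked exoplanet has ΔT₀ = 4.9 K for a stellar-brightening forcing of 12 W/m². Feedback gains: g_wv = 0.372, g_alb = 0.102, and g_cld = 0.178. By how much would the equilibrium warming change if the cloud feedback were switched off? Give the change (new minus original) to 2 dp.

-4.76 K

Original: g = 0.652, ΔT = 4.9/(1−0.652) = 14.0805 K.
Without cloud: g' = 0.474, ΔT' = 4.9/(1−0.474) = 9.3156 K.
Change = 9.3156 − 14.0805 = -4.76 K.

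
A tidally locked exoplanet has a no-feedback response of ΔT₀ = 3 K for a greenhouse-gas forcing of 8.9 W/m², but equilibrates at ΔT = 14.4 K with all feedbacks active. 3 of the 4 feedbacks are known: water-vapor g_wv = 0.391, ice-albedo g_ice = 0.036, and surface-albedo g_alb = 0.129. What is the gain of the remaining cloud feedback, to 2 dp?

Amplification A = ΔT/ΔT₀ = 14.4/3 = 4.8.
Total gain g = 1 − 1/A = 1 − 1/4.8 = 0.7917.
Known gains sum to 0.391 + 0.036 + 0.129 = 0.556.
g_cld = 0.7917 − 0.556 = 0.24.

0.24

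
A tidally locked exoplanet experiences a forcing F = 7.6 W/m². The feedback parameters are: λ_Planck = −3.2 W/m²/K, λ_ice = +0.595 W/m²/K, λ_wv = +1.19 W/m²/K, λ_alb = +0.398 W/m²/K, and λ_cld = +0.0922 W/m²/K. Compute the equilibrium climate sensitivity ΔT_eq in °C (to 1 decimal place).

Net feedback parameter λ = (−3.2) + (+0.595) + (+1.19) + (+0.398) + (+0.0922) = -0.9248 W/m²/K.
ΔT = −F/λ = −7.6/(-0.9248) = 8.2 °C.

8.2 °C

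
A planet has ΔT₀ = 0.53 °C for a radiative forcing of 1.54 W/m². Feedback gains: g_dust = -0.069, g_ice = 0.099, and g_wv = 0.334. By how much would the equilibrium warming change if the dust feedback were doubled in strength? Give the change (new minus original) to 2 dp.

-0.08 °C

Original: g = 0.364, ΔT = 0.53/(1−0.364) = 0.8333 °C.
With doubled dust: g' = 0.295, ΔT' = 0.53/(1−0.295) = 0.7518 °C.
Change = 0.7518 − 0.8333 = -0.08 °C.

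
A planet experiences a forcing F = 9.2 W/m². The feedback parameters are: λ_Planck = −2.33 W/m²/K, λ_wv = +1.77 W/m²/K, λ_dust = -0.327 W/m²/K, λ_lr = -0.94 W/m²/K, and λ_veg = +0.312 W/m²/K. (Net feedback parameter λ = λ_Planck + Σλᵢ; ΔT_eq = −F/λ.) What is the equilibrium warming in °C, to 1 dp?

Net feedback parameter λ = (−2.33) + (+1.77) + (-0.327) + (-0.94) + (+0.312) = -1.515 W/m²/K.
ΔT = −F/λ = −9.2/(-1.515) = 6.1 °C.

6.1 °C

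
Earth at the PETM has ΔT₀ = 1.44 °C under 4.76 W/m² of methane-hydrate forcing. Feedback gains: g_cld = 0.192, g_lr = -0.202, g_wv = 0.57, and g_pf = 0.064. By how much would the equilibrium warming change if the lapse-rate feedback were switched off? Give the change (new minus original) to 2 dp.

Original: g = 0.624, ΔT = 1.44/(1−0.624) = 3.8298 °C.
Without lapse-rate: g' = 0.826, ΔT' = 1.44/(1−0.826) = 8.2759 °C.
Change = 8.2759 − 3.8298 = 4.45 °C.

4.45 °C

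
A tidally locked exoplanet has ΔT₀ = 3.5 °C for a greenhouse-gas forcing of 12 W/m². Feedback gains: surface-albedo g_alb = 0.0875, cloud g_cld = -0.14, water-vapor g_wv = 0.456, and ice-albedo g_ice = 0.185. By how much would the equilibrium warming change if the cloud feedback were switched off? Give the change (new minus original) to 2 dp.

Original: g = 0.5885, ΔT = 3.5/(1−0.5885) = 8.5055 °C.
Without cloud: g' = 0.7285, ΔT' = 3.5/(1−0.7285) = 12.8913 °C.
Change = 12.8913 − 8.5055 = 4.39 °C.

4.39 °C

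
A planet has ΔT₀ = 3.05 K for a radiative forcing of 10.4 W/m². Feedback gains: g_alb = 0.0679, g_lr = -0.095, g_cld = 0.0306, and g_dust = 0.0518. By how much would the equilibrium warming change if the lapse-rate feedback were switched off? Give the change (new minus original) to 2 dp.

0.36 K

Original: g = 0.0553, ΔT = 3.05/(1−0.0553) = 3.2285 K.
Without lapse-rate: g' = 0.1503, ΔT' = 3.05/(1−0.1503) = 3.5895 K.
Change = 3.5895 − 3.2285 = 0.36 K.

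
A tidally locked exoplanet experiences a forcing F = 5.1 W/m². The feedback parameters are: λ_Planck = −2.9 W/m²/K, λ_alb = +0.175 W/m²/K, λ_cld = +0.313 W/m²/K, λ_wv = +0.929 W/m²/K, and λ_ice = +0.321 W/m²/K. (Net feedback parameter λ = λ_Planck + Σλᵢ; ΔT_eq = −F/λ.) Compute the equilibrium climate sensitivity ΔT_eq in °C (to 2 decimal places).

4.39 °C

Net feedback parameter λ = (−2.9) + (+0.175) + (+0.313) + (+0.929) + (+0.321) = -1.162 W/m²/K.
ΔT = −F/λ = −5.1/(-1.162) = 4.39 °C.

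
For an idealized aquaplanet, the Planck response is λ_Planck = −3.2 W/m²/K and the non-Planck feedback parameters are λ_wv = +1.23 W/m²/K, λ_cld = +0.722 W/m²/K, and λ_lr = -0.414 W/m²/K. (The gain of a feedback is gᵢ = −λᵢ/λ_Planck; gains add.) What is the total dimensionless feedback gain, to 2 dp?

0.48

Convert to gains: g_wv = 1.23/3.2 = 0.3844; g_cld = 0.722/3.2 = 0.2256; g_lr = -0.414/3.2 = -0.1294.
Total gain g = 0.4806.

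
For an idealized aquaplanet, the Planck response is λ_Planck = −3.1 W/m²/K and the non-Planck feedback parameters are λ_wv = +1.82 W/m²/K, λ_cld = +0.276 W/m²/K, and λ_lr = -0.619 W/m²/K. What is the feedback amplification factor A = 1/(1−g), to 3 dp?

1.910

Convert to gains: g_wv = 1.82/3.1 = 0.5871; g_cld = 0.276/3.1 = 0.08903; g_lr = -0.619/3.1 = -0.1997.
Total gain g = 0.47643.
A = 1/(1 − 0.47643) = 1.910.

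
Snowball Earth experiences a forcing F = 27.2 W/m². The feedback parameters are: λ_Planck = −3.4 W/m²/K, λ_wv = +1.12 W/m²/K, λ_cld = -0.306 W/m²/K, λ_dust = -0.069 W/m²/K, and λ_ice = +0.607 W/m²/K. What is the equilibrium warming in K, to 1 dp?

Net feedback parameter λ = (−3.4) + (+1.12) + (-0.306) + (-0.069) + (+0.607) = -2.048 W/m²/K.
ΔT = −F/λ = −27.2/(-2.048) = 13.3 K.

13.3 K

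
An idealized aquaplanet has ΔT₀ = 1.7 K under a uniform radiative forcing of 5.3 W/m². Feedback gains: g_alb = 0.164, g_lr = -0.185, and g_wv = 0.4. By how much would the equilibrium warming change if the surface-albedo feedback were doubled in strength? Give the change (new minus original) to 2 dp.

Original: g = 0.379, ΔT = 1.7/(1−0.379) = 2.7375 K.
With doubled surface-albedo: g' = 0.543, ΔT' = 1.7/(1−0.543) = 3.7199 K.
Change = 3.7199 − 2.7375 = 0.98 K.

0.98 K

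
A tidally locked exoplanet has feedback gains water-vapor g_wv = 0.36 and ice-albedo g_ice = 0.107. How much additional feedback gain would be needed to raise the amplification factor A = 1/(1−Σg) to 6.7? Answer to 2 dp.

Current total gain = 0.467.
Target gain for A = 6.7: g* = 1 − 1/6.7 = 0.8507.
Additional gain needed = 0.8507 − 0.467 = 0.38.

0.38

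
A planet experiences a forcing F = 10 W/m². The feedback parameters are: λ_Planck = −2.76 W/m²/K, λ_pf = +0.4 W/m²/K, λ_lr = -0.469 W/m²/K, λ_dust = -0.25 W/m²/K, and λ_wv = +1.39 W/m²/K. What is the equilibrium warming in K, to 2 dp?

5.92 K

Net feedback parameter λ = (−2.76) + (+0.4) + (-0.469) + (-0.25) + (+1.39) = -1.689 W/m²/K.
ΔT = −F/λ = −10/(-1.689) = 5.92 K.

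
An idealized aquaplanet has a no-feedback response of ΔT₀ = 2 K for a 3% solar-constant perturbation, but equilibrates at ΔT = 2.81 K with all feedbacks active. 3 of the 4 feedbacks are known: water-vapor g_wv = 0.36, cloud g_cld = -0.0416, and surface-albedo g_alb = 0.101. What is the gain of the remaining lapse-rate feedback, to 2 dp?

-0.13

Amplification A = ΔT/ΔT₀ = 2.81/2 = 1.405.
Total gain g = 1 − 1/A = 1 − 1/1.405 = 0.2883.
Known gains sum to 0.36 − 0.0416 + 0.101 = 0.4194.
g_lr = 0.2883 − 0.4194 = -0.13.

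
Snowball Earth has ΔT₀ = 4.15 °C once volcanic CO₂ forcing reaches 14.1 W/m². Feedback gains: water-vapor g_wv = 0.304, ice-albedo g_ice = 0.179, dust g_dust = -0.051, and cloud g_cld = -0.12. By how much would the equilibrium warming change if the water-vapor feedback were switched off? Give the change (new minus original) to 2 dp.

-1.85 °C

Original: g = 0.312, ΔT = 4.15/(1−0.312) = 6.0320 °C.
Without water-vapor: g' = 0.008, ΔT' = 4.15/(1−0.008) = 4.1835 °C.
Change = 4.1835 − 6.0320 = -1.85 °C.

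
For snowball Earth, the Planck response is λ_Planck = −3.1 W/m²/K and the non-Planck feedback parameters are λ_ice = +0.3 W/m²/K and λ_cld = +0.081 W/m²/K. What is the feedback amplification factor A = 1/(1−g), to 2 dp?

Convert to gains: g_ice = 0.3/3.1 = 0.09677; g_cld = 0.081/3.1 = 0.02613.
Total gain g = 0.1229.
A = 1/(1 − 0.1229) = 1.14.

1.14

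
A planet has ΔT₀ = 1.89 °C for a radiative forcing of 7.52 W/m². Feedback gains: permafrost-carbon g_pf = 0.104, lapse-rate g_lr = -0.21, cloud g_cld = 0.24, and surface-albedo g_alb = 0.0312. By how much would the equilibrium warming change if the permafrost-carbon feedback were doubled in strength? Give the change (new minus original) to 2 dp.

Original: g = 0.1652, ΔT = 1.89/(1−0.1652) = 2.2640 °C.
With doubled permafrost-carbon: g' = 0.2692, ΔT' = 1.89/(1−0.2692) = 2.5862 °C.
Change = 2.5862 − 2.2640 = 0.32 °C.

0.32 °C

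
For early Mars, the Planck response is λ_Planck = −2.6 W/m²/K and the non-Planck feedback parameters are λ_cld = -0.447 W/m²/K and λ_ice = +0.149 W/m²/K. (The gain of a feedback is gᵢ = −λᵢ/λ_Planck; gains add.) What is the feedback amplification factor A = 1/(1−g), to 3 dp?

0.897

Convert to gains: g_cld = -0.447/2.6 = -0.1719; g_ice = 0.149/2.6 = 0.05731.
Total gain g = -0.11459.
A = 1/(1 + 0.11459) = 0.897.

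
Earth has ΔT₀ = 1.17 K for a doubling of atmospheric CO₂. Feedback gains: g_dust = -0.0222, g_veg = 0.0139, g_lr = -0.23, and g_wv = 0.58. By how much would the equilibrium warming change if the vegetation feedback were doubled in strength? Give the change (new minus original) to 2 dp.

Original: g = 0.3417, ΔT = 1.17/(1−0.3417) = 1.7773 K.
With doubled vegetation: g' = 0.3556, ΔT' = 1.17/(1−0.3556) = 1.8156 K.
Change = 1.8156 − 1.7773 = 0.04 K.

0.04 K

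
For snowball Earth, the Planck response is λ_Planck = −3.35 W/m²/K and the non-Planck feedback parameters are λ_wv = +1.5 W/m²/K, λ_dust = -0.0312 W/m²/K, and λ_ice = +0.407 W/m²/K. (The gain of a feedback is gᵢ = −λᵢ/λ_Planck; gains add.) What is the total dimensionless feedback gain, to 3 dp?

Convert to gains: g_wv = 1.5/3.35 = 0.4478; g_dust = -0.0312/3.35 = -0.009313; g_ice = 0.407/3.35 = 0.1215.
Total gain g = 0.559987.

0.560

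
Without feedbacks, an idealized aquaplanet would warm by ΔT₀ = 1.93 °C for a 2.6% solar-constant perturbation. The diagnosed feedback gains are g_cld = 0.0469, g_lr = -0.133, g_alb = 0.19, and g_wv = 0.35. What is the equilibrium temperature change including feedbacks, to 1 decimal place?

Total gain g = 0.0469 − 0.133 + 0.19 + 0.35 = 0.4539.
Amplification A = 1/(1 − 0.4539) = 1.831.
ΔT = 1.93 × 1.831 = 3.5 °C.

3.5 °C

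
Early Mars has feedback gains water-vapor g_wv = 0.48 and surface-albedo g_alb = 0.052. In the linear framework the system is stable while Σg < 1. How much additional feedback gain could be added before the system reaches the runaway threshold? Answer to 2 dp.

0.47

Current total gain = 0.48 + 0.052 = 0.532.
Margin to runaway = 1 − 0.532 = 0.47.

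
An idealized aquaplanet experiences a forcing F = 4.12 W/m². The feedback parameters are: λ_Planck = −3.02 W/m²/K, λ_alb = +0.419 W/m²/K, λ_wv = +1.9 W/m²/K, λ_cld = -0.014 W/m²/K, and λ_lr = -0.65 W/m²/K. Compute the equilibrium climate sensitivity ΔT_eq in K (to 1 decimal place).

3.0 K

Net feedback parameter λ = (−3.02) + (+0.419) + (+1.9) + (-0.014) + (-0.65) = -1.365 W/m²/K.
ΔT = −F/λ = −4.12/(-1.365) = 3.0 K.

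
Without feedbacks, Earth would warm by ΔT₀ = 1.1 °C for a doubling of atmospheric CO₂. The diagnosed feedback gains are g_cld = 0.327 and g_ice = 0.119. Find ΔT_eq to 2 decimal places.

Total gain g = 0.327 + 0.119 = 0.446.
Amplification A = 1/(1 − 0.446) = 1.805.
ΔT = 1.1 × 1.805 = 1.99 °C.

1.99 °C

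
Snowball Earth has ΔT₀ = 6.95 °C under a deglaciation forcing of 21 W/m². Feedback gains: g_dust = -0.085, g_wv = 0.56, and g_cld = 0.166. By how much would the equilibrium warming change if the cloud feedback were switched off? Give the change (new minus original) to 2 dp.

Original: g = 0.641, ΔT = 6.95/(1−0.641) = 19.3593 °C.
Without cloud: g' = 0.475, ΔT' = 6.95/(1−0.475) = 13.2381 °C.
Change = 13.2381 − 19.3593 = -6.12 °C.

-6.12 °C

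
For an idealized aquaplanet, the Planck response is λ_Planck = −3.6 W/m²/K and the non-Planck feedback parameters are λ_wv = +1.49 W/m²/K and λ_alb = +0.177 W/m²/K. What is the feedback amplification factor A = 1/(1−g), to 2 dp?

Convert to gains: g_wv = 1.49/3.6 = 0.4139; g_alb = 0.177/3.6 = 0.04917.
Total gain g = 0.46307.
A = 1/(1 − 0.46307) = 1.86.

1.86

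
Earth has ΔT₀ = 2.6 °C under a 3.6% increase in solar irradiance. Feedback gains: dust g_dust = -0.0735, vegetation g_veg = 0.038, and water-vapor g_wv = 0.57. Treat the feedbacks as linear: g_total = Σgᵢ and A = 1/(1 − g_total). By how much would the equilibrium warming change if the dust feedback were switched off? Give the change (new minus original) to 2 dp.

1.05 °C

Original: g = 0.5345, ΔT = 2.6/(1−0.5345) = 5.5854 °C.
Without dust: g' = 0.608, ΔT' = 2.6/(1−0.608) = 6.6327 °C.
Change = 6.6327 − 5.5854 = 1.05 °C.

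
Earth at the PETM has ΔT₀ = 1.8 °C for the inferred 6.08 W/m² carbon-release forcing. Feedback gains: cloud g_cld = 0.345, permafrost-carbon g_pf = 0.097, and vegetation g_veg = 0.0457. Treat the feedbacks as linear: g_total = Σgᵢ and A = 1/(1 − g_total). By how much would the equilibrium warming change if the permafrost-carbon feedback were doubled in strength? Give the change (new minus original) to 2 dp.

Original: g = 0.4877, ΔT = 1.8/(1−0.4877) = 3.5136 °C.
With doubled permafrost-carbon: g' = 0.5847, ΔT' = 1.8/(1−0.5847) = 4.3342 °C.
Change = 4.3342 − 3.5136 = 0.82 °C.

0.82 °C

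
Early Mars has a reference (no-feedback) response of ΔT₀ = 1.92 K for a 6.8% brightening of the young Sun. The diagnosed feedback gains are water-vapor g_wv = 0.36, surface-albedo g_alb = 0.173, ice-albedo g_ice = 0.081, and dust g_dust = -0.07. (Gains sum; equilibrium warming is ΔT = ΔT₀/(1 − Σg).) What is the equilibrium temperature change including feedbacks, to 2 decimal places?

4.21 K

Total gain g = 0.36 + 0.173 + 0.081 − 0.07 = 0.544.
Amplification A = 1/(1 − 0.544) = 2.193.
ΔT = 1.92 × 2.193 = 4.21 K.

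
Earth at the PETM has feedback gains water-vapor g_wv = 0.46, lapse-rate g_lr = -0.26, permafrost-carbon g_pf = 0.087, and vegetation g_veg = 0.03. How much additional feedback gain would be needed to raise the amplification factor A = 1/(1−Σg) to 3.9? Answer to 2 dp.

0.43

Current total gain = 0.317.
Target gain for A = 3.9: g* = 1 − 1/3.9 = 0.7436.
Additional gain needed = 0.7436 − 0.317 = 0.43.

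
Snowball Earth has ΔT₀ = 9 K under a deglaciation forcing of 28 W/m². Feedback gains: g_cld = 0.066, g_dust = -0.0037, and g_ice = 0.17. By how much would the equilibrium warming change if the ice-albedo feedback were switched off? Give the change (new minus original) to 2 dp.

Original: g = 0.2323, ΔT = 9/(1−0.2323) = 11.7233 K.
Without ice-albedo: g' = 0.0623, ΔT' = 9/(1−0.0623) = 9.5980 K.
Change = 9.5980 − 11.7233 = -2.13 K.

-2.13 K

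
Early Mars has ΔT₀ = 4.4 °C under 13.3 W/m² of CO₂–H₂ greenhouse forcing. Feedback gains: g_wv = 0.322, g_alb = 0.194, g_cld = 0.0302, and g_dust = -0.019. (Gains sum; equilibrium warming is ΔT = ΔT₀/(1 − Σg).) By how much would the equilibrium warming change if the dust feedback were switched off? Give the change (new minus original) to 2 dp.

Original: g = 0.5272, ΔT = 4.4/(1−0.5272) = 9.3063 °C.
Without dust: g' = 0.5462, ΔT' = 4.4/(1−0.5462) = 9.6959 °C.
Change = 9.6959 − 9.3063 = 0.39 °C.

0.39 °C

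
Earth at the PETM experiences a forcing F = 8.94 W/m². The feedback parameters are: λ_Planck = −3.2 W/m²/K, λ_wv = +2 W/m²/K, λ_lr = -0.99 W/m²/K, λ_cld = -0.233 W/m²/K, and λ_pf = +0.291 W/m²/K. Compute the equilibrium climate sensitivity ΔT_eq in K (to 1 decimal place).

4.2 K

Net feedback parameter λ = (−3.2) + (+2) + (-0.99) + (-0.233) + (+0.291) = -2.132 W/m²/K.
ΔT = −F/λ = −8.94/(-2.132) = 4.2 K.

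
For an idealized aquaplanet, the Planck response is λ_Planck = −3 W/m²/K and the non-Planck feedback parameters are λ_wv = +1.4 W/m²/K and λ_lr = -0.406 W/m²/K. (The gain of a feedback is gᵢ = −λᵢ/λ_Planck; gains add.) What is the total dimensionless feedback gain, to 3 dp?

0.331

Convert to gains: g_wv = 1.4/3 = 0.4667; g_lr = -0.406/3 = -0.1353.
Total gain g = 0.3314.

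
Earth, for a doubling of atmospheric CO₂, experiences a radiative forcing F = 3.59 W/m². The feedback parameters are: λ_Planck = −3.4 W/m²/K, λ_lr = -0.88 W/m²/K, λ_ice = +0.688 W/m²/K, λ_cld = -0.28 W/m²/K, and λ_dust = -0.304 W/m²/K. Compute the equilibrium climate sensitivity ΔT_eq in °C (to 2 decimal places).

0.86 °C

Net feedback parameter λ = (−3.4) + (-0.88) + (+0.688) + (-0.28) + (-0.304) = -4.176 W/m²/K.
ΔT = −F/λ = −3.59/(-4.176) = 0.86 °C.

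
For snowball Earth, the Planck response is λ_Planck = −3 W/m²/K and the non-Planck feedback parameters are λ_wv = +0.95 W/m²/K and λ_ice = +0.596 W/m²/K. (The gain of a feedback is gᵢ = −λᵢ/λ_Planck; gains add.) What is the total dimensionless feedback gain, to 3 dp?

Convert to gains: g_wv = 0.95/3 = 0.3167; g_ice = 0.596/3 = 0.1987.
Total gain g = 0.5154.

0.515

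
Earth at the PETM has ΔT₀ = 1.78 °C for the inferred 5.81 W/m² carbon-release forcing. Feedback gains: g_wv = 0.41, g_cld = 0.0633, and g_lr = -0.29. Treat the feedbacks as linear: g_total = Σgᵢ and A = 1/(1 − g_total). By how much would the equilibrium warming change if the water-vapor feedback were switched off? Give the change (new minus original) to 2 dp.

-0.73 °C

Original: g = 0.1833, ΔT = 1.78/(1−0.1833) = 2.1795 °C.
Without water-vapor: g' = -0.2267, ΔT' = 1.78/(1+0.2267) = 1.4510 °C.
Change = 1.4510 − 2.1795 = -0.73 °C.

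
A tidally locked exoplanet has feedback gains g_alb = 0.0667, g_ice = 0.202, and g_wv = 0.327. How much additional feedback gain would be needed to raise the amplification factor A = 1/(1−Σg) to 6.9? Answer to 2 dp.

Current total gain = 0.5957.
Target gain for A = 6.9: g* = 1 − 1/6.9 = 0.8551.
Additional gain needed = 0.8551 − 0.5957 = 0.26.

0.26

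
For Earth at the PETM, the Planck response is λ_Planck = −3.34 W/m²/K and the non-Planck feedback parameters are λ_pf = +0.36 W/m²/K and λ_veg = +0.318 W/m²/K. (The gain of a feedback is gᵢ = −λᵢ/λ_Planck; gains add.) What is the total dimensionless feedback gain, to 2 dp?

Convert to gains: g_pf = 0.36/3.34 = 0.1078; g_veg = 0.318/3.34 = 0.09521.
Total gain g = 0.20301.

0.20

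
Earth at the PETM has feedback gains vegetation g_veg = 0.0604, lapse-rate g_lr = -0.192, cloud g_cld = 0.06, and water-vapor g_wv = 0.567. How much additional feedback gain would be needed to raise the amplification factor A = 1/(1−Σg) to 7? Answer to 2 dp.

Current total gain = 0.4954.
Target gain for A = 7: g* = 1 − 1/7 = 0.8571.
Additional gain needed = 0.8571 − 0.4954 = 0.36.

0.36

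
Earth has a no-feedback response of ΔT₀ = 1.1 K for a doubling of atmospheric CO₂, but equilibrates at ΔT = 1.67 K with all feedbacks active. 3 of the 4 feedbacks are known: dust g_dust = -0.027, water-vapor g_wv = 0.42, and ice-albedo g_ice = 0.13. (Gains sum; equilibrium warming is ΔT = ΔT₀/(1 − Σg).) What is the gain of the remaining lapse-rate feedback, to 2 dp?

-0.18

Amplification A = ΔT/ΔT₀ = 1.67/1.1 = 1.518.
Total gain g = 1 − 1/A = 1 − 1/1.518 = 0.3412.
Known gains sum to -0.027 + 0.42 + 0.13 = 0.523.
g_lr = 0.3412 − 0.523 = -0.18.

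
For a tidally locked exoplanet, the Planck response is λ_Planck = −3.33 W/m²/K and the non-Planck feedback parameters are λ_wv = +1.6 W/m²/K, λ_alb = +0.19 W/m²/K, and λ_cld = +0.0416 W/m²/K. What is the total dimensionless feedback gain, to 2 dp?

0.55

Convert to gains: g_wv = 1.6/3.33 = 0.4805; g_alb = 0.19/3.33 = 0.05706; g_cld = 0.0416/3.33 = 0.01249.
Total gain g = 0.55005.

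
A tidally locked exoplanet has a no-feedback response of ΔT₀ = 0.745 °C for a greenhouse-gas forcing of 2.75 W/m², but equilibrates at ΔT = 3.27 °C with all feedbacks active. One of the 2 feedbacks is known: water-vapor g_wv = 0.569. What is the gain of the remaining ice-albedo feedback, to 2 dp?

Amplification A = ΔT/ΔT₀ = 3.27/0.745 = 4.389.
Total gain g = 1 − 1/A = 1 − 1/4.389 = 0.7722.
The known gain is 0.569.
g_ice = 0.7722 − 0.569 = 0.20.

0.20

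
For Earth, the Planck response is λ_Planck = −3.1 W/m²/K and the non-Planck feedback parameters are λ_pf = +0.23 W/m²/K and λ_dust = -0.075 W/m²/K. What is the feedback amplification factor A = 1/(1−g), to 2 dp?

Convert to gains: g_pf = 0.23/3.1 = 0.07419; g_dust = -0.075/3.1 = -0.02419.
Total gain g = 0.05.
A = 1/(1 − 0.05) = 1.05.

1.05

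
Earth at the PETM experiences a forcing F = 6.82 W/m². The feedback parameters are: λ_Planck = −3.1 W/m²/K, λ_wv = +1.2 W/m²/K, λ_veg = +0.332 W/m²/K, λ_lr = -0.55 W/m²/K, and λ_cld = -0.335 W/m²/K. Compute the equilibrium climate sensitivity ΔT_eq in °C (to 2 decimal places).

Net feedback parameter λ = (−3.1) + (+1.2) + (+0.332) + (-0.55) + (-0.335) = -2.453 W/m²/K.
ΔT = −F/λ = −6.82/(-2.453) = 2.78 °C.

2.78 °C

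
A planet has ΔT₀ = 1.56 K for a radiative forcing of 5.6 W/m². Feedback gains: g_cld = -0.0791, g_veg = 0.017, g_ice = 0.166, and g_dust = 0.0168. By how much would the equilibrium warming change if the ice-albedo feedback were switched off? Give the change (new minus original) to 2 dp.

-0.28 K

Original: g = 0.1207, ΔT = 1.56/(1−0.1207) = 1.7741 K.
Without ice-albedo: g' = -0.0453, ΔT' = 1.56/(1+0.0453) = 1.4924 K.
Change = 1.4924 − 1.7741 = -0.28 K.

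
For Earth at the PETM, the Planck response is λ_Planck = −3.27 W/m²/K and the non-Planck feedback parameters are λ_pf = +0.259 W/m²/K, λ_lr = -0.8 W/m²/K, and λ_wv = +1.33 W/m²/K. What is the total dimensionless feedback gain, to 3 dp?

Convert to gains: g_pf = 0.259/3.27 = 0.0792; g_lr = -0.8/3.27 = -0.2446; g_wv = 1.33/3.27 = 0.4067.
Total gain g = 0.2413.

0.241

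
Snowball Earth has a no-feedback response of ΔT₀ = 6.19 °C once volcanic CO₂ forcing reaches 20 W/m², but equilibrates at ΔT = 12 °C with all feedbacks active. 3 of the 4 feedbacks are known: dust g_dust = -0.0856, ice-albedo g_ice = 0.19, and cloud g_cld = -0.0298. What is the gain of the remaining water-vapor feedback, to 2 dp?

0.41

Amplification A = ΔT/ΔT₀ = 12/6.19 = 1.939.
Total gain g = 1 − 1/A = 1 − 1/1.939 = 0.4843.
Known gains sum to -0.0856 + 0.19 − 0.0298 = 0.0746.
g_wv = 0.4843 − 0.0746 = 0.41.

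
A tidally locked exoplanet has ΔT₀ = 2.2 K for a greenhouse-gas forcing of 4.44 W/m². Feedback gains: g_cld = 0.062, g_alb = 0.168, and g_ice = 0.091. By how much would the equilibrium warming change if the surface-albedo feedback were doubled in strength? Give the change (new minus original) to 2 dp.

1.07 K

Original: g = 0.321, ΔT = 2.2/(1−0.321) = 3.2401 K.
With doubled surface-albedo: g' = 0.489, ΔT' = 2.2/(1−0.489) = 4.3053 K.
Change = 4.3053 − 3.2401 = 1.07 K.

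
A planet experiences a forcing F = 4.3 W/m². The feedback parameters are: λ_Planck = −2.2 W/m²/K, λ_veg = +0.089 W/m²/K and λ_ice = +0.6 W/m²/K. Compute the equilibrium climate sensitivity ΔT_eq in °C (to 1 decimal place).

2.8 °C

Net feedback parameter λ = (−2.2) + (+0.089) + (+0.6) = -1.511 W/m²/K.
ΔT = −F/λ = −4.3/(-1.511) = 2.8 °C.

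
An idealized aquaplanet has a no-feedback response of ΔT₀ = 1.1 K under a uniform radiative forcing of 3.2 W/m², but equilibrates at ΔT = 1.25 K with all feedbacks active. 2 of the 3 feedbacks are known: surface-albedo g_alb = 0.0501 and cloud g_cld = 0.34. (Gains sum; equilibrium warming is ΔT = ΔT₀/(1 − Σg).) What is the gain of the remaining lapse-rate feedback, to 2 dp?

-0.27

Amplification A = ΔT/ΔT₀ = 1.25/1.1 = 1.136.
Total gain g = 1 − 1/A = 1 − 1/1.136 = 0.1197.
Known gains sum to 0.0501 + 0.34 = 0.3901.
g_lr = 0.1197 − 0.3901 = -0.27.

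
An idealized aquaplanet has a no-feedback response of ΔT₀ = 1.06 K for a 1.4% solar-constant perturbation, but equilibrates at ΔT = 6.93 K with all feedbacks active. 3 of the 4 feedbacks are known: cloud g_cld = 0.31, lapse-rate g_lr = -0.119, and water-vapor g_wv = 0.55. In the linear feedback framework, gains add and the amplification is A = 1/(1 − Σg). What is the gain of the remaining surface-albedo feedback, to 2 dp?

Amplification A = ΔT/ΔT₀ = 6.93/1.06 = 6.538.
Total gain g = 1 − 1/A = 1 − 1/6.538 = 0.847.
Known gains sum to 0.31 − 0.119 + 0.55 = 0.741.
g_alb = 0.847 − 0.741 = 0.11.

0.11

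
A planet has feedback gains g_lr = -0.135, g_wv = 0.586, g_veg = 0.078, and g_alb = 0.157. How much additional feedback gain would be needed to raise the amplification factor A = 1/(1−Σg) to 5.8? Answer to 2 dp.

0.14

Current total gain = 0.686.
Target gain for A = 5.8: g* = 1 − 1/5.8 = 0.8276.
Additional gain needed = 0.8276 − 0.686 = 0.14.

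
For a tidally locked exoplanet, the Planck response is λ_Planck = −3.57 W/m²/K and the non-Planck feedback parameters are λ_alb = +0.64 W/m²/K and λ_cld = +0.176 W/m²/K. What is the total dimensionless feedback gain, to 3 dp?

Convert to gains: g_alb = 0.64/3.57 = 0.1793; g_cld = 0.176/3.57 = 0.0493.
Total gain g = 0.2286.

0.229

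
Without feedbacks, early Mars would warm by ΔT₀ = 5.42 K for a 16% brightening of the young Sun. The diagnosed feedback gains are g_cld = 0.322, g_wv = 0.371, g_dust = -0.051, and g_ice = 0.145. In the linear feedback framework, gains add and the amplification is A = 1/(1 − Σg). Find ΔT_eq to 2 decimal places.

25.45 K

Total gain g = 0.322 + 0.371 − 0.051 + 0.145 = 0.787.
Amplification A = 1/(1 − 0.787) = 4.695.
ΔT = 5.42 × 4.695 = 25.45 K.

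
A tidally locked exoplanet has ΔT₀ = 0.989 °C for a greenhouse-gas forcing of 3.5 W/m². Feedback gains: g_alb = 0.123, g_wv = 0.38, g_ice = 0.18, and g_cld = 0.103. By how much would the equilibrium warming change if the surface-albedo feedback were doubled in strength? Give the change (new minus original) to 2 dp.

6.25 °C

Original: g = 0.786, ΔT = 0.989/(1−0.786) = 4.6215 °C.
With doubled surface-albedo: g' = 0.909, ΔT' = 0.989/(1−0.909) = 10.8681 °C.
Change = 10.8681 − 4.6215 = 6.25 °C.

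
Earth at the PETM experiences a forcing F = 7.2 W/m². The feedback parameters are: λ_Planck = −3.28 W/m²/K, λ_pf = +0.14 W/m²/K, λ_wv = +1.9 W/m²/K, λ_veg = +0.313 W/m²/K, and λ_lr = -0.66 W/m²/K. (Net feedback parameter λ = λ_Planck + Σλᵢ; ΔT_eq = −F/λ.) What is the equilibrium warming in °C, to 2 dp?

4.54 °C

Net feedback parameter λ = (−3.28) + (+0.14) + (+1.9) + (+0.313) + (-0.66) = -1.587 W/m²/K.
ΔT = −F/λ = −7.2/(-1.587) = 4.54 °C.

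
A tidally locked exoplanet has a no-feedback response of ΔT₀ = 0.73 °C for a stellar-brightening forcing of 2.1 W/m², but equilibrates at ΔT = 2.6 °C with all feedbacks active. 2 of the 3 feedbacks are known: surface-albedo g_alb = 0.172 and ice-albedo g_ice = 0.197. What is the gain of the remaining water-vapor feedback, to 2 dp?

Amplification A = ΔT/ΔT₀ = 2.6/0.73 = 3.562.
Total gain g = 1 − 1/A = 1 − 1/3.562 = 0.7193.
Known gains sum to 0.172 + 0.197 = 0.369.
g_wv = 0.7193 − 0.369 = 0.35.

0.35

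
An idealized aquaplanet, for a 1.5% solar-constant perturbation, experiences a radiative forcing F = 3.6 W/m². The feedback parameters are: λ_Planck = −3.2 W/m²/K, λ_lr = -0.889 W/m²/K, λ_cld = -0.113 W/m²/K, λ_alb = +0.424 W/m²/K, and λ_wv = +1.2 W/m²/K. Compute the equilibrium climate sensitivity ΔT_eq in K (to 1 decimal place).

1.4 K

Net feedback parameter λ = (−3.2) + (-0.889) + (-0.113) + (+0.424) + (+1.2) = -2.578 W/m²/K.
ΔT = −F/λ = −3.6/(-2.578) = 1.4 K.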